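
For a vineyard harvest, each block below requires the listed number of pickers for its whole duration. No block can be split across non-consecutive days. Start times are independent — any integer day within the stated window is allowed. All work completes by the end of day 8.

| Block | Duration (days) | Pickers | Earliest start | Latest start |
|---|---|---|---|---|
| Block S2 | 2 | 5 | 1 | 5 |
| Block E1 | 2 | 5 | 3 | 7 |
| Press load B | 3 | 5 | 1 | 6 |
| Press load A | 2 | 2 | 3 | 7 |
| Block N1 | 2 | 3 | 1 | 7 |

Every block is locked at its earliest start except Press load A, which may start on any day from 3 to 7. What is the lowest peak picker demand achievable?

Press load A@3: d1:13  d2:13  d3:12  d4:7  d5:0  d6:0  d7:0  d8:0 → peak 13
Press load A@4: d1:13  d2:13  d3:10  d4:7  d5:2  d6:0  d7:0  d8:0 → peak 13
Press load A@5: d1:13  d2:13  d3:10  d4:5  d5:2  d6:2  d7:0  d8:0 → peak 13
Press load A@6: d1:13  d2:13  d3:10  d4:5  d5:0  d6:2  d7:2  d8:0 → peak 13
Press load A@7: d1:13  d2:13  d3:10  d4:5  d5:0  d6:0  d7:2  d8:2 → peak 13
Best is Press load A@3, peak 13.

13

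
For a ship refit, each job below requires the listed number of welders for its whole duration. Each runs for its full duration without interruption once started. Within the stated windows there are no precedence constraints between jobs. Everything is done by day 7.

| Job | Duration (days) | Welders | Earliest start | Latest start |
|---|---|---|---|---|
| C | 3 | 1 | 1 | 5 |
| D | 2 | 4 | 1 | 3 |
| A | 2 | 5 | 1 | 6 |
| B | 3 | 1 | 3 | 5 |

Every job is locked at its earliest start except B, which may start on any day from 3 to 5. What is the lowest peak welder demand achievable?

B@3: d1:10  d2:10  d3:2  d4:1  d5:1  d6:0  d7:0 → peak 10
B@4: d1:10  d2:10  d3:1  d4:1  d5:1  d6:1  d7:0 → peak 10
B@5: d1:10  d2:10  d3:1  d4:0  d5:1  d6:1  d7:1 → peak 10
Best is B@3, peak 10.

10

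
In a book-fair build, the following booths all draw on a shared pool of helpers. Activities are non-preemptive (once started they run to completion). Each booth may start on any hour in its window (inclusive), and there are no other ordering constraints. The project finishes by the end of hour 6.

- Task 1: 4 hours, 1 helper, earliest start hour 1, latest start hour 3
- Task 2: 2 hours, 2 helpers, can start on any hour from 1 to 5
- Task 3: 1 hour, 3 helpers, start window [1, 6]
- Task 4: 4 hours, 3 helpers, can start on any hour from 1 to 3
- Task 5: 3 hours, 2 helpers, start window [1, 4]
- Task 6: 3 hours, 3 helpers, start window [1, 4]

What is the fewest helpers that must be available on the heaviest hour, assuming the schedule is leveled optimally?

7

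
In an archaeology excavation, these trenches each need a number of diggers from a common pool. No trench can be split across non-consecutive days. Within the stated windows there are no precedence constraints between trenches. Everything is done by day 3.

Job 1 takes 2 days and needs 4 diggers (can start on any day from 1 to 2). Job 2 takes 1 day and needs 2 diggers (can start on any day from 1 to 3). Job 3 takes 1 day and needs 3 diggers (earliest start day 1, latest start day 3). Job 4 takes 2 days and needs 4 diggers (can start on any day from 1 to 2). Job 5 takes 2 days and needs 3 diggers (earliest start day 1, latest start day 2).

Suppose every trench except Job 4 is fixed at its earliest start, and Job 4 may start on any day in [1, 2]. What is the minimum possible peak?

12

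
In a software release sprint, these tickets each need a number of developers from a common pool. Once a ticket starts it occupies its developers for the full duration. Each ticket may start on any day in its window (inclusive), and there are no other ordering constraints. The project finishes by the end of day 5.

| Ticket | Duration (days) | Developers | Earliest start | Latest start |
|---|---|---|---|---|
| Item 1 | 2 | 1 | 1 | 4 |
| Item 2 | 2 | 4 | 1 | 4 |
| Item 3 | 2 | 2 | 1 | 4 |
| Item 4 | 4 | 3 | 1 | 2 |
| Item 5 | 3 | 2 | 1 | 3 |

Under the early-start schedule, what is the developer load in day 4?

3

At early start, day 4 has: Item 4.
Demand: 3 = 3.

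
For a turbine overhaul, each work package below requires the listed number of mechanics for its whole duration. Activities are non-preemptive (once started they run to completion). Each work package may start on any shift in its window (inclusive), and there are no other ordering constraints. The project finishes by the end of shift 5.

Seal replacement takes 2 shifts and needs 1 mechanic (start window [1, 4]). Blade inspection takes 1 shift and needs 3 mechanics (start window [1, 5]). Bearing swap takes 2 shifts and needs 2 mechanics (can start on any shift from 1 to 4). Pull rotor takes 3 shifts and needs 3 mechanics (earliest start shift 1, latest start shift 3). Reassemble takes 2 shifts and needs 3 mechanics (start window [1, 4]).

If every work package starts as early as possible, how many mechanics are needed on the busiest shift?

12

Early-start schedule: Seal replacement@1, Blade inspection@1, Bearing swap@1, Pull rotor@1, Reassemble@1.
Load per shift: shift 1: 12, shift 2: 9, shift 3: 3, shift 4: 0, shift 5: 0.
Peak is 12.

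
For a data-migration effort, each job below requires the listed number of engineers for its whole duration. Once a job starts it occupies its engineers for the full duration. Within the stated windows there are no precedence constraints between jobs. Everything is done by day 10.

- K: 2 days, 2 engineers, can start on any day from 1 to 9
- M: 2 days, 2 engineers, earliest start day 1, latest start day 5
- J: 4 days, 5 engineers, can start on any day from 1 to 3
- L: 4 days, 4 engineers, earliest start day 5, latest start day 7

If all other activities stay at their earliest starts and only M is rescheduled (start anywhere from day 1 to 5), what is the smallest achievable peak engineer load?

7

M@1: d1:9  d2:9  d3:5  d4:5  d5:4  d6:4  d7:4  d8:4  d9:0  d10:0 → peak 9
M@2: d1:7  d2:9  d3:7  d4:5  d5:4  d6:4  d7:4  d8:4  d9:0  d10:0 → peak 9
M@3: d1:7  d2:7  d3:7  d4:7  d5:4  d6:4  d7:4  d8:4  d9:0  d10:0 → peak 7
M@4: d1:7  d2:7  d3:5  d4:7  d5:6  d6:4  d7:4  d8:4  d9:0  d10:0 → peak 7
M@5: d1:7  d2:7  d3:5  d4:5  d5:6  d6:6  d7:4  d8:4  d9:0  d10:0 → peak 7
Best is M@3, peak 7.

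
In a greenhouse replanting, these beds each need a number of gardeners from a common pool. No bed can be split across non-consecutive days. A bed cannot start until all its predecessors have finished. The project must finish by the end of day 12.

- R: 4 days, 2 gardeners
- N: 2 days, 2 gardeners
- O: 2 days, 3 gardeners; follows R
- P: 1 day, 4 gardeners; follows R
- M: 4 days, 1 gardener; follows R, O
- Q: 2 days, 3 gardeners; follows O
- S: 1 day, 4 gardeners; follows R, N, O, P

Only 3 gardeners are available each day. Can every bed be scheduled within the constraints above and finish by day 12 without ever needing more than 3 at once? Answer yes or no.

The minimum achievable peak is 4; 3 < 4, so no feasible schedule stays within the cap.

no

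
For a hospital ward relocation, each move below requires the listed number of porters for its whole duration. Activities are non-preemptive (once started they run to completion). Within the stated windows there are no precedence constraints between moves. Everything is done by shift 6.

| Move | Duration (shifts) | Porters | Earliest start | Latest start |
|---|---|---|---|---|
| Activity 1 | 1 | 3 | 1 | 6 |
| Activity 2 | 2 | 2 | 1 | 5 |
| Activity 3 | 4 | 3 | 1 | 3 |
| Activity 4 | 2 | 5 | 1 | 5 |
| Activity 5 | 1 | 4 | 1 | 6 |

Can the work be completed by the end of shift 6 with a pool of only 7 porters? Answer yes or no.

Schedule Activity 1@1, Activity 2@2, Activity 3@1, Activity 4@5, Activity 5@4: s1:6  s2:5  s3:5  s4:7  s5:5  s6:5 — peak 7 ≤ 7.

yes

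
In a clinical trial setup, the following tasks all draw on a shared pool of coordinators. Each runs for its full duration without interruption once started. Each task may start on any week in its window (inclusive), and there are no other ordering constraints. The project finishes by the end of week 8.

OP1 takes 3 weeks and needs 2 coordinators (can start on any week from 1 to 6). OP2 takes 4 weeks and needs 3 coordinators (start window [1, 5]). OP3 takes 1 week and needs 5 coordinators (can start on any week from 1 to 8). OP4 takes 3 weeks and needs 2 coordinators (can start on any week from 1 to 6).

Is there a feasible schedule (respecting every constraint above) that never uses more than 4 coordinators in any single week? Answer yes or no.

The minimum achievable peak is 5; 4 < 5, so no feasible schedule stays within the cap.

no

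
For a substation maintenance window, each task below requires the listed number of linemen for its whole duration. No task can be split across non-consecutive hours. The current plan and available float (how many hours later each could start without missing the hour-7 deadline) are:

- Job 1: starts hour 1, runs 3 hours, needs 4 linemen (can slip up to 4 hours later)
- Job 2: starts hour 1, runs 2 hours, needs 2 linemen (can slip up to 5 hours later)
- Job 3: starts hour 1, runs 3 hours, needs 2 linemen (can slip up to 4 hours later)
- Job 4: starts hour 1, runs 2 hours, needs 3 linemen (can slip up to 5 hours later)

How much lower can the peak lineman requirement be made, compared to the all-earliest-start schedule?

Early-start peak: h1:11  h2:11  h3:6  h4:0  h5:0  h6:0  h7:0 ⇒ 11.
Leveled (Job 1@1, Job 2@4, Job 3@4, Job 4@6): h1:4  h2:4  h3:4  h4:4  h5:4  h6:5  h7:3 ⇒ 5.
Reduction 11 − 5 = 6.

6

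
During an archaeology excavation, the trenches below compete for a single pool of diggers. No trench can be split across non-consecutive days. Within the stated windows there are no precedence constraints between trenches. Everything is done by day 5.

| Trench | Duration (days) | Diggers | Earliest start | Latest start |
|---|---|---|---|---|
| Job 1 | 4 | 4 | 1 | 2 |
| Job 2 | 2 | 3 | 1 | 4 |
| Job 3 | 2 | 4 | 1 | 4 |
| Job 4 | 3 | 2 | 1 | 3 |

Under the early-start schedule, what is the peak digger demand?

13

Early-start schedule: Job 1@1, Job 2@1, Job 3@1, Job 4@1.
Load per day: day 1: 13, day 2: 13, day 3: 6, day 4: 4, day 5: 0.
Peak is 13.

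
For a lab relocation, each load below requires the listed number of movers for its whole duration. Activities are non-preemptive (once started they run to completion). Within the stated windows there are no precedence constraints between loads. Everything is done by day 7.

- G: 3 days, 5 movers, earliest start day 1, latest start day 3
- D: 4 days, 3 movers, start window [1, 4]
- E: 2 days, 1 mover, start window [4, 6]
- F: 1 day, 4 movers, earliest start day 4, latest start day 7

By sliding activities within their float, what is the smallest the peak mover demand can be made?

Early-start (G@1, D@1, E@4, F@4) gives peak 8: d1:8  d2:8  d3:8  d4:8  d5:1  d6:0  d7:0.
Shift D→4, F→6.
Schedule G@1, D@4, E@4, F@6: d1:5  d2:5  d3:5  d4:4  d5:4  d6:7  d7:3 — peak 7.

7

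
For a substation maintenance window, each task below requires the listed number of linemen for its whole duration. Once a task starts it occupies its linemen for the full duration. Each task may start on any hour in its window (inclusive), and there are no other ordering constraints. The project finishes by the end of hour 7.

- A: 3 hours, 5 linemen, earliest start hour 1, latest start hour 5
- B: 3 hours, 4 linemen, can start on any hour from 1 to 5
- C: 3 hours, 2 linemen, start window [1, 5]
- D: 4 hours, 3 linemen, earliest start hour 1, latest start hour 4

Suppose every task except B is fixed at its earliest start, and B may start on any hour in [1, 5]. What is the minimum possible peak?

B@1: h1:14  h2:14  h3:14  h4:3  h5:0  h6:0  h7:0 → peak 14
B@2: h1:10  h2:14  h3:14  h4:7  h5:0  h6:0  h7:0 → peak 14
B@3: h1:10  h2:10  h3:14  h4:7  h5:4  h6:0  h7:0 → peak 14
B@4: h1:10  h2:10  h3:10  h4:7  h5:4  h6:4  h7:0 → peak 10
B@5: h1:10  h2:10  h3:10  h4:3  h5:4  h6:4  h7:4 → peak 10
Best is B@4, peak 10.

10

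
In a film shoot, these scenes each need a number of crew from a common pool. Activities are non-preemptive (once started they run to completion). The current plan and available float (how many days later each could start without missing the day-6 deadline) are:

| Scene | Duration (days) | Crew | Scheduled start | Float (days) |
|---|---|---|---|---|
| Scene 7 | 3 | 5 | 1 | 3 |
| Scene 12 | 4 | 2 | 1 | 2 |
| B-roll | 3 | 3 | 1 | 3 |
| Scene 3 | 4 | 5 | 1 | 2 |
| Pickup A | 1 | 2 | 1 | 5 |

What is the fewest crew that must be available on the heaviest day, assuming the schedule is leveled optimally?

12

Early-start (Scene 7@1, Scene 12@1, B-roll@1, Scene 3@1, Pickup A@1) gives peak 17: d1:17  d2:15  d3:15  d4:7  d5:0  d6:0.
Shift B-roll→4, Pickup A→4.
Schedule Scene 7@1, Scene 12@1, B-roll@4, Scene 3@1, Pickup A@4: d1:12  d2:12  d3:12  d4:12  d5:3  d6:3 — peak 12.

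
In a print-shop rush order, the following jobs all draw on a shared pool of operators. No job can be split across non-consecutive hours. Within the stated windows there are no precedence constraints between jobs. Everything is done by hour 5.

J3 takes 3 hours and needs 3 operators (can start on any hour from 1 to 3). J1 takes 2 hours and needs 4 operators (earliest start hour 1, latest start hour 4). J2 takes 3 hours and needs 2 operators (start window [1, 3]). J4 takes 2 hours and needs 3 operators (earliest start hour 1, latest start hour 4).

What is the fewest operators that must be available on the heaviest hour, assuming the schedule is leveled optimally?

Early-start (J3@1, J1@1, J2@1, J4@1) gives peak 12: h1:12  h2:12  h3:5  h4:0  h5:0.
Shift J1→4, J2→3.
Schedule J3@1, J1@4, J2@3, J4@1: h1:6  h2:6  h3:5  h4:6  h5:6 — peak 6.
Total operator-hours = 29 over 5 hours ⇒ peak ≥ ⌈29/5⌉ = 6, so 6 is optimal.

6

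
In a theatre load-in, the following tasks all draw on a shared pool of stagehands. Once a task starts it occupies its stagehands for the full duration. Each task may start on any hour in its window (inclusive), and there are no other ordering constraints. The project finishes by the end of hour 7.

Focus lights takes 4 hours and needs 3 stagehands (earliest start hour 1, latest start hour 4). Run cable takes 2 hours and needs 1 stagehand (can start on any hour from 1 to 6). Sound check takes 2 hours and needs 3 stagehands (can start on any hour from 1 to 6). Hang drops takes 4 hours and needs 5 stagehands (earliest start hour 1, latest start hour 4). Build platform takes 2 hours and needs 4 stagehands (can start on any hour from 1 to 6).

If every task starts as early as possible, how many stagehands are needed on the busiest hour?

Early-start schedule: Focus lights@1, Run cable@1, Sound check@1, Hang drops@1, Build platform@1.
Load per hour: hour 1: 16, hour 2: 16, hour 3: 8, hour 4: 8, hour 5: 0, hour 6: 0, hour 7: 0.
Peak is 16.

16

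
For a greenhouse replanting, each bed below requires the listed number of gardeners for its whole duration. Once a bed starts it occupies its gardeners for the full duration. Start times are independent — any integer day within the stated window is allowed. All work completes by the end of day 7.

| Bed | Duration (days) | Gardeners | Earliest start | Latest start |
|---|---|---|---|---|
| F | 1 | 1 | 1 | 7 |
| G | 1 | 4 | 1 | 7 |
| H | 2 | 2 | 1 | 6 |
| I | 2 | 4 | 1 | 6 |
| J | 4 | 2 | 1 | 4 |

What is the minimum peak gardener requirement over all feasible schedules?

4

Early-start (F@1, G@1, H@1, I@1, J@1) gives peak 13: d1:13  d2:8  d3:2  d4:2  d5:0  d6:0  d7:0.
Shift G→5, H→2, I→6.
Schedule F@1, G@5, H@2, I@6, J@1: d1:3  d2:4  d3:4  d4:2  d5:4  d6:4  d7:4 — peak 4.
Total gardener-days = 25 over 7 days ⇒ peak ≥ ⌈25/7⌉ = 4, so 4 is optimal.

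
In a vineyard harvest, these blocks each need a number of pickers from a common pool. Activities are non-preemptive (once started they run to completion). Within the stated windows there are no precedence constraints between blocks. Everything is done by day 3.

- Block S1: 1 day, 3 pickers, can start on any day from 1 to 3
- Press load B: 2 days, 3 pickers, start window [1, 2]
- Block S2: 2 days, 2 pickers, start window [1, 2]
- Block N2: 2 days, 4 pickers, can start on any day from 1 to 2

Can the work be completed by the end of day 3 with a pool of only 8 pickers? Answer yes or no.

no

The minimum achievable peak is 9; 8 < 9, so no feasible schedule stays within the cap.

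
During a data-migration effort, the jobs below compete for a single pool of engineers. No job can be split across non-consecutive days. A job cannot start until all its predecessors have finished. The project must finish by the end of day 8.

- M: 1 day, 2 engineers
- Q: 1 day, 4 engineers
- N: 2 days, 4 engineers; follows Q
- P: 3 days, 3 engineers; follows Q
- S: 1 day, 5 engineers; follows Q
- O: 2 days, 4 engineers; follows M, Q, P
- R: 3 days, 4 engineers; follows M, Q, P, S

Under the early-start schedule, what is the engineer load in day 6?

8

At early start, day 6 has: O, R.
Demand: 4 + 4 = 8.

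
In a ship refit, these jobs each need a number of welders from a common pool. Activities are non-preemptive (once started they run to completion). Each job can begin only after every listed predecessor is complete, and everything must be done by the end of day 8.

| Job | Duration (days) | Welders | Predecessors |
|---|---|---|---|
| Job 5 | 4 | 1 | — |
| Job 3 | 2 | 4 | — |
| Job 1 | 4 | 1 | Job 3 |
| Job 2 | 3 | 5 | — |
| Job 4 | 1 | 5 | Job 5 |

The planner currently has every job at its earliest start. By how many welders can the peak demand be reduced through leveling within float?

4

Early-start peak: d1:10  d2:10  d3:7  d4:2  d5:6  d6:1  d7:0  d8:0 ⇒ 10.
Leveled (Job 5@1, Job 3@1, Job 1@3, Job 2@5, Job 4@8): d1:5  d2:5  d3:2  d4:2  d5:6  d6:6  d7:5  d8:5 ⇒ 6.
Reduction 10 − 6 = 4.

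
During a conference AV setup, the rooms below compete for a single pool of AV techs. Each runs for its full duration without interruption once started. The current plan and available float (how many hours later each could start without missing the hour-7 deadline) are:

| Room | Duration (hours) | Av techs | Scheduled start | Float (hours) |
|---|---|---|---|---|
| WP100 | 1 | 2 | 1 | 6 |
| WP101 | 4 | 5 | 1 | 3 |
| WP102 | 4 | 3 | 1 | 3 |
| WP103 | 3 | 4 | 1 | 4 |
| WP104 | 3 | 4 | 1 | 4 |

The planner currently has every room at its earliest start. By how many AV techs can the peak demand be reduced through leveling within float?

9

Early-start peak: h1:18  h2:16  h3:16  h4:8  h5:0  h6:0  h7:0 ⇒ 18.
Leveled (WP100@1, WP101@4, WP102@1, WP103@1, WP104@5): h1:9  h2:7  h3:7  h4:8  h5:9  h6:9  h7:9 ⇒ 9.
Reduction 18 − 9 = 9.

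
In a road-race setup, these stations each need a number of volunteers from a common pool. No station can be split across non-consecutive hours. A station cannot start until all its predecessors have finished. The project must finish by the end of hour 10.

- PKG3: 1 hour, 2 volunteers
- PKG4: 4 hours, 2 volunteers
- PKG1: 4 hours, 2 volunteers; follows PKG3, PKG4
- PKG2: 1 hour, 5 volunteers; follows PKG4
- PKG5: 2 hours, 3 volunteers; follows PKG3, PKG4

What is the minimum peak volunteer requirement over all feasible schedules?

5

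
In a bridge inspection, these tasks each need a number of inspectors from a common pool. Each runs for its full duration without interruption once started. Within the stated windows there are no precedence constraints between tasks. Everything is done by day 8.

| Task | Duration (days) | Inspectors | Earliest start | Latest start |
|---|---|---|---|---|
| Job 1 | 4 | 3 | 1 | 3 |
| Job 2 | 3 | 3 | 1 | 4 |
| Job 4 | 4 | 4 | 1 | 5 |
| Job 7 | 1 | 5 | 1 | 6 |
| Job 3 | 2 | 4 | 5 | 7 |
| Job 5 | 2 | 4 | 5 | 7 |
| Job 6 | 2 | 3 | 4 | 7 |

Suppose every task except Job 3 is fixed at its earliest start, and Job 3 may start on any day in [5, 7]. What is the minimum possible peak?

15

Job 3@5: d1:15  d2:10  d3:10  d4:10  d5:11  d6:8  d7:0  d8:0 → peak 15
Job 3@6: d1:15  d2:10  d3:10  d4:10  d5:7  d6:8  d7:4  d8:0 → peak 15
Job 3@7: d1:15  d2:10  d3:10  d4:10  d5:7  d6:4  d7:4  d8:4 → peak 15
Best is Job 3@5, peak 15.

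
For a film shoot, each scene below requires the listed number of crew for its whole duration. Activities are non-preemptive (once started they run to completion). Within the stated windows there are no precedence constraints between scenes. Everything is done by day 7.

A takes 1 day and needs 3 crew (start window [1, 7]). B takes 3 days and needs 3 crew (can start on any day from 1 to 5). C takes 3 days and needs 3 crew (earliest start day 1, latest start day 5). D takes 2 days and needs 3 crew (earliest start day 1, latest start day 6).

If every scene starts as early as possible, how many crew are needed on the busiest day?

12

Early-start schedule: A@1, B@1, C@1, D@1.
Load per day: day 1: 12, day 2: 9, day 3: 6, day 4: 0, day 5: 0, day 6: 0, day 7: 0.
Peak is 12.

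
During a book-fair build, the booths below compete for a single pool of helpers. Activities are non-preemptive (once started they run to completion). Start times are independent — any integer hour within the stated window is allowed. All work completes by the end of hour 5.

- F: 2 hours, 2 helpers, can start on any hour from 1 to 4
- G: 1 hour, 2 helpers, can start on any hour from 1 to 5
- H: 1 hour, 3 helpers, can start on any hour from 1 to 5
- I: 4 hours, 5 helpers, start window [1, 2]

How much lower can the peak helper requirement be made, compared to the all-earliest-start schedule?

Early-start peak: h1:12  h2:7  h3:5  h4:5  h5:0 ⇒ 12.
Leveled (F@1, G@1, H@1, I@2): h1:7  h2:7  h3:5  h4:5  h5:5 ⇒ 7.
Reduction 12 − 7 = 5.

5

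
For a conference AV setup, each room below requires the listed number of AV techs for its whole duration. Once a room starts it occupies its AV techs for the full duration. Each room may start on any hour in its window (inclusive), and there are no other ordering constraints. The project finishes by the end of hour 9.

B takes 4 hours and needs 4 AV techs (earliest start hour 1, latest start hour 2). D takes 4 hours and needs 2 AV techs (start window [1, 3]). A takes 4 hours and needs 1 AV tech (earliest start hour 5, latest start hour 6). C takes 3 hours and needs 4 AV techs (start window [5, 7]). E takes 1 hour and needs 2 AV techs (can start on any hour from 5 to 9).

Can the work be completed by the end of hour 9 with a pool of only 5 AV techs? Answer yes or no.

no

The minimum achievable peak is 6; 5 < 6, so no feasible schedule stays within the cap.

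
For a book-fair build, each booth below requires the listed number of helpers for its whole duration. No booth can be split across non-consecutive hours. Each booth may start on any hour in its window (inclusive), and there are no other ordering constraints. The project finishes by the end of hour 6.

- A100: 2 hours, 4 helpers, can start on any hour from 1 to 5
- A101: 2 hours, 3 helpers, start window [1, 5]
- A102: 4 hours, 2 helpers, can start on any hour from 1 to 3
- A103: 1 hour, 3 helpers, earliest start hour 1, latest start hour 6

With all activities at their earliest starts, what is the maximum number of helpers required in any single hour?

12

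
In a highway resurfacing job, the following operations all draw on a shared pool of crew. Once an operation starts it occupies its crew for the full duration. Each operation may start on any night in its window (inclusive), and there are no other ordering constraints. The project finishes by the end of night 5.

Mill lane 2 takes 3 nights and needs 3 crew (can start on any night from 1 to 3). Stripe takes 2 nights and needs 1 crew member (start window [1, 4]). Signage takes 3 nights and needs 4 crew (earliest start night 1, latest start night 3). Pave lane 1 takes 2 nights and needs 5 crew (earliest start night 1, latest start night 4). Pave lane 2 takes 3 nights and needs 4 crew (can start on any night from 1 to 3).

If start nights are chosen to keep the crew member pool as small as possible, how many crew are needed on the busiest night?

11

Early-start (Mill lane 2@1, Stripe@1, Signage@1, Pave lane 1@1, Pave lane 2@1) gives peak 17: n1:17  n2:17  n3:11  n4:0  n5:0.
Shift Pave lane 1→4, Pave lane 2→3.
Schedule Mill lane 2@1, Stripe@1, Signage@1, Pave lane 1@4, Pave lane 2@3: n1:8  n2:8  n3:11  n4:9  n5:9 — peak 11.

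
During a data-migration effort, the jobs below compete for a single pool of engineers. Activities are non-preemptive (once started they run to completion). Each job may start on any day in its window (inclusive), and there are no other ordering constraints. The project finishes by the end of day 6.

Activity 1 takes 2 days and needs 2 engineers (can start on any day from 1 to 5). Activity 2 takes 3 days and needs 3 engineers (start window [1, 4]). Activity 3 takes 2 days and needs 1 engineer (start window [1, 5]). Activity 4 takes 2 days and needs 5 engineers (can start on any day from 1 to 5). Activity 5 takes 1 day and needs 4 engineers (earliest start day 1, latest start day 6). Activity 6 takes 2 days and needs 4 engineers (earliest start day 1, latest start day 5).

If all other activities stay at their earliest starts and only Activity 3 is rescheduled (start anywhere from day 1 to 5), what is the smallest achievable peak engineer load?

Activity 3@1: d1:19  d2:15  d3:3  d4:0  d5:0  d6:0 → peak 19
Activity 3@2: d1:18  d2:15  d3:4  d4:0  d5:0  d6:0 → peak 18
Activity 3@3: d1:18  d2:14  d3:4  d4:1  d5:0  d6:0 → peak 18
Activity 3@4: d1:18  d2:14  d3:3  d4:1  d5:1  d6:0 → peak 18
Activity 3@5: d1:18  d2:14  d3:3  d4:0  d5:1  d6:1 → peak 18
Best is Activity 3@2, peak 18.

18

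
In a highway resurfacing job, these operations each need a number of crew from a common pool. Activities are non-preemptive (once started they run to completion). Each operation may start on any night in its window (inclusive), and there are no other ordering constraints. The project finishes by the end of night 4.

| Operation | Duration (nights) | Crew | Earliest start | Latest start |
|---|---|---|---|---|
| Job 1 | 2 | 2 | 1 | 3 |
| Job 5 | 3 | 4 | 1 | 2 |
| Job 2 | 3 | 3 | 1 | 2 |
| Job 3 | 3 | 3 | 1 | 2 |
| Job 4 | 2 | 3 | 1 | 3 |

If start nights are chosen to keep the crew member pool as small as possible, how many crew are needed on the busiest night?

Early-start (Job 1@1, Job 5@1, Job 2@1, Job 3@1, Job 4@1) gives peak 15: n1:15  n2:15  n3:10  n4:0.
Shift Job 4→3.
Schedule Job 1@1, Job 5@1, Job 2@1, Job 3@1, Job 4@3: n1:12  n2:12  n3:13  n4:3 — peak 13.

13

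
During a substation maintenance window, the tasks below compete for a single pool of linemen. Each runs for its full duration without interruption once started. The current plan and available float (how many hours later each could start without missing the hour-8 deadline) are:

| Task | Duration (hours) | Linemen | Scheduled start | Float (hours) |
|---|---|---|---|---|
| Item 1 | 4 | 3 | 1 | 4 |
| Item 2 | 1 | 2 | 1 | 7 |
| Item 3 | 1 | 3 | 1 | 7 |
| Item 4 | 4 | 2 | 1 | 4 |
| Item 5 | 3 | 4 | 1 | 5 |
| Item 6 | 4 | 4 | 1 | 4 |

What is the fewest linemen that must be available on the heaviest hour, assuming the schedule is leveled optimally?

Early-start (Item 1@1, Item 2@1, Item 3@1, Item 4@1, Item 5@1, Item 6@1) gives peak 18: h1:18  h2:13  h3:13  h4:9  h5:0  h6:0  h7:0  h8:0.
Shift Item 2→4, Item 3→8, Item 4→4, Item 6→5.
Schedule Item 1@1, Item 2@4, Item 3@8, Item 4@4, Item 5@1, Item 6@5: h1:7  h2:7  h3:7  h4:7  h5:6  h6:6  h7:6  h8:7 — peak 7.
Total lineman-hours = 53 over 8 hours ⇒ peak ≥ ⌈53/8⌉ = 7, so 7 is optimal.

7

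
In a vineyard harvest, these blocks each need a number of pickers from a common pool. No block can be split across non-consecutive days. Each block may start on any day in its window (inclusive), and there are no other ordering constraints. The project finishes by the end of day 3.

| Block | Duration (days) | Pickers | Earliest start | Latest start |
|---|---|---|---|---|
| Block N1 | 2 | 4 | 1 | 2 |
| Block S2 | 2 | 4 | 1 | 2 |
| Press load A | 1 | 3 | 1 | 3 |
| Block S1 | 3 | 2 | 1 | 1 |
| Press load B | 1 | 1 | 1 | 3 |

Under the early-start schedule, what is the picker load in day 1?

At early start, day 1 has: Block N1, Block S2, Press load A, Block S1, Press load B.
Demand: 4 + 4 + 3 + 2 + 1 = 14.

14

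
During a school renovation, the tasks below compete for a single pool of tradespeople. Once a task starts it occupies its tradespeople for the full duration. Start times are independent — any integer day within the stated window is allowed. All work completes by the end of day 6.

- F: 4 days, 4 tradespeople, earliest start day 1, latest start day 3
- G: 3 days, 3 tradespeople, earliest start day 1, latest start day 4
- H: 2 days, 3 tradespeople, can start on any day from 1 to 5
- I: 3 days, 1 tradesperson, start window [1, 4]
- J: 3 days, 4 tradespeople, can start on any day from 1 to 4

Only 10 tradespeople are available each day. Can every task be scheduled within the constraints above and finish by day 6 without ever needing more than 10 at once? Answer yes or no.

Schedule F@1, G@1, H@5, I@1, J@4: d1:8  d2:8  d3:8  d4:8  d5:7  d6:7 — peak 8 ≤ 10.

yes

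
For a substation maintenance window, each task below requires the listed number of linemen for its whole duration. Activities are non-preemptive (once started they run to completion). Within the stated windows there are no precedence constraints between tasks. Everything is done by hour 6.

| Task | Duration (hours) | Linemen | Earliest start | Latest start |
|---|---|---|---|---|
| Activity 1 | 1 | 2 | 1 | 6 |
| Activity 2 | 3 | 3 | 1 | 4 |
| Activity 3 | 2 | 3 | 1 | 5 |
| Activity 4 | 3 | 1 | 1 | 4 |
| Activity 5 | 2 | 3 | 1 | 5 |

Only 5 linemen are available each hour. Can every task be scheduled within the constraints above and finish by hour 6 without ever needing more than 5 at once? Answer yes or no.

The minimum achievable peak is 6; 5 < 6, so no feasible schedule stays within the cap.

no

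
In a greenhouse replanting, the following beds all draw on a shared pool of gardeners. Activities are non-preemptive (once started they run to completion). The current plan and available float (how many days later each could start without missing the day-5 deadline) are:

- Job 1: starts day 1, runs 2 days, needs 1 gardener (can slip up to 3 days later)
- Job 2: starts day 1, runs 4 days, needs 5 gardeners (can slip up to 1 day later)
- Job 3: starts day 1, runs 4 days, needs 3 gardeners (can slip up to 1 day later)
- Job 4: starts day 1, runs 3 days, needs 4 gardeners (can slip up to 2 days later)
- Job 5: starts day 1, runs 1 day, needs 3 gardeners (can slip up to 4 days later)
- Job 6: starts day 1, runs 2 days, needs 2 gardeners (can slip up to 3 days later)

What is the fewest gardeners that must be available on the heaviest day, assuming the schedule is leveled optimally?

12

Early-start (Job 1@1, Job 2@1, Job 3@1, Job 4@1, Job 5@1, Job 6@1) gives peak 18: d1:18  d2:15  d3:12  d4:8  d5:0.
Shift Job 4→3, Job 5→5.
Schedule Job 1@1, Job 2@1, Job 3@1, Job 4@3, Job 5@5, Job 6@1: d1:11  d2:11  d3:12  d4:12  d5:7 — peak 12.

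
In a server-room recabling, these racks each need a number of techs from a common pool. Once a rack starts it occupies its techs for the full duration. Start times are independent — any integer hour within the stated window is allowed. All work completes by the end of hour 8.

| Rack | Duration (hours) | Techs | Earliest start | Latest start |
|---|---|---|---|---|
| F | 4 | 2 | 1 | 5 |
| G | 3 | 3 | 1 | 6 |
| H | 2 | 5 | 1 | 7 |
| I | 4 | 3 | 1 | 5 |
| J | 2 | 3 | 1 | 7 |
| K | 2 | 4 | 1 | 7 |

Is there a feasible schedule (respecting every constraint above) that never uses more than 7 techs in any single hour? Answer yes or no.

no

The minimum achievable peak is 8; 7 < 8, so no feasible schedule stays within the cap.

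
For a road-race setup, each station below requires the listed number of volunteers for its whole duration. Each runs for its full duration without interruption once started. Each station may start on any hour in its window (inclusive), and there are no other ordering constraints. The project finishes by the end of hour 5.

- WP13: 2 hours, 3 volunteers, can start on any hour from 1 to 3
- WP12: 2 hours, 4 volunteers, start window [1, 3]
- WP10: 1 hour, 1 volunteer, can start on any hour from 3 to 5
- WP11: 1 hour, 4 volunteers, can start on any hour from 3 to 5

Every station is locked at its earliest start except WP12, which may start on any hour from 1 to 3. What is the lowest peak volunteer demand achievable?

7

WP12@1: h1:7  h2:7  h3:5  h4:0  h5:0 → peak 7
WP12@2: h1:3  h2:7  h3:9  h4:0  h5:0 → peak 9
WP12@3: h1:3  h2:3  h3:9  h4:4  h5:0 → peak 9
Best is WP12@1, peak 7.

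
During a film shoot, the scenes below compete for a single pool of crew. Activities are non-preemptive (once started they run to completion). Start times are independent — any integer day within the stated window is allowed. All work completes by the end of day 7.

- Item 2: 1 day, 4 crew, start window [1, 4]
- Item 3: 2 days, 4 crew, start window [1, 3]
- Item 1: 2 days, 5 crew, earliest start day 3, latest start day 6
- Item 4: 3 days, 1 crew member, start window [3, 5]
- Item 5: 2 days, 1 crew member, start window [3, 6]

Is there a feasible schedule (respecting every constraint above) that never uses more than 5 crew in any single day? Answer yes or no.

Schedule Item 2@1, Item 3@2, Item 1@6, Item 4@3, Item 5@4: d1:4  d2:4  d3:5  d4:2  d5:2  d6:5  d7:5 — peak 5 ≤ 5.

yes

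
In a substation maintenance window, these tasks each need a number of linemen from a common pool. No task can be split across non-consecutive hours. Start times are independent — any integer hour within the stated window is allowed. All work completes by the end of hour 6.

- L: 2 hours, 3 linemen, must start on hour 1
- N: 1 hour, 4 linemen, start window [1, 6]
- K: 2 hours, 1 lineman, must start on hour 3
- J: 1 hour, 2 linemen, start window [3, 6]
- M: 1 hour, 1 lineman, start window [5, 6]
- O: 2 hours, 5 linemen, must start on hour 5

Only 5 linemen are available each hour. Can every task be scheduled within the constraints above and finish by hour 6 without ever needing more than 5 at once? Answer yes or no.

The minimum achievable peak is 6; 5 < 6, so no feasible schedule stays within the cap.

no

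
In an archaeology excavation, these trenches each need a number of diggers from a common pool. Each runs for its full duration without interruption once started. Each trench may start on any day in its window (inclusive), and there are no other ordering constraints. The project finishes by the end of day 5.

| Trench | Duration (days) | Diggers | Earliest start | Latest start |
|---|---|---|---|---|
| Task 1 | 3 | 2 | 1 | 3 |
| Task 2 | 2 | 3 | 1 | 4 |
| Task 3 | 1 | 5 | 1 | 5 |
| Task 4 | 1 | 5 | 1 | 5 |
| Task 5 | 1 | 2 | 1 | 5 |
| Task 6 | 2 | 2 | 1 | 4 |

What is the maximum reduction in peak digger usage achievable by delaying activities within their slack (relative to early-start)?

Early-start peak: d1:19  d2:7  d3:2  d4:0  d5:0 ⇒ 19.
Leveled (Task 1@1, Task 2@1, Task 3@3, Task 4@4, Task 5@1, Task 6@4): d1:7  d2:5  d3:7  d4:7  d5:2 ⇒ 7.
Reduction 19 − 7 = 12.

12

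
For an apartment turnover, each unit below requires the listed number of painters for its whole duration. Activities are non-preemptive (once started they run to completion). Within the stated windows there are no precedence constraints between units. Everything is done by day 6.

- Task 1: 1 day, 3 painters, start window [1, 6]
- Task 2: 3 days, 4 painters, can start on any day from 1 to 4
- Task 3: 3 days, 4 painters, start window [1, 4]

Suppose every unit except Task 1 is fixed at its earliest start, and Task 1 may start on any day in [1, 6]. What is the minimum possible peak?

8

Task 1@1: d1:11  d2:8  d3:8  d4:0  d5:0  d6:0 → peak 11
Task 1@2: d1:8  d2:11  d3:8  d4:0  d5:0  d6:0 → peak 11
Task 1@3: d1:8  d2:8  d3:11  d4:0  d5:0  d6:0 → peak 11
Task 1@4: d1:8  d2:8  d3:8  d4:3  d5:0  d6:0 → peak 8
Task 1@5: d1:8  d2:8  d3:8  d4:0  d5:3  d6:0 → peak 8
Task 1@6: d1:8  d2:8  d3:8  d4:0  d5:0  d6:3 → peak 8
Best is Task 1@4, peak 8.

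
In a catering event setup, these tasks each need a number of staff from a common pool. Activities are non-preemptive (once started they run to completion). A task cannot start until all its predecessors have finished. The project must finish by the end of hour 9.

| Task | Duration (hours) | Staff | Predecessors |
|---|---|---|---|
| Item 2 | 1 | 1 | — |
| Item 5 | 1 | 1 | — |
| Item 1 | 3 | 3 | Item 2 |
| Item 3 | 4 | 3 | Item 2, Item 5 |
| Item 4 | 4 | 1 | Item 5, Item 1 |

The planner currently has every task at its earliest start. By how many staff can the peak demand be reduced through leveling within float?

Early-start peak: h1:2  h2:6  h3:6  h4:6  h5:4  h6:1  h7:1  h8:1  h9:0 ⇒ 6.
Leveled (Item 2@1, Item 5@1, Item 1@2, Item 3@5, Item 4@5): h1:2  h2:3  h3:3  h4:3  h5:4  h6:4  h7:4  h8:4  h9:0 ⇒ 4.
Reduction 6 − 4 = 2.

2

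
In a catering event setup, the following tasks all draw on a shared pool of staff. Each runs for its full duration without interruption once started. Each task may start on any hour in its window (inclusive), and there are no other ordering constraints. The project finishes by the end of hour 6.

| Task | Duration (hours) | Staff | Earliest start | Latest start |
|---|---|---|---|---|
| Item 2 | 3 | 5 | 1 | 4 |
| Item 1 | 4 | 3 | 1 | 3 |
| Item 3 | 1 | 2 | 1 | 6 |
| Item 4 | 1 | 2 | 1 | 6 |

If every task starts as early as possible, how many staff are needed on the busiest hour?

12

Early-start schedule: Item 2@1, Item 1@1, Item 3@1, Item 4@1.
Load per hour: hour 1: 12, hour 2: 8, hour 3: 8, hour 4: 3, hour 5: 0, hour 6: 0.
Peak is 12.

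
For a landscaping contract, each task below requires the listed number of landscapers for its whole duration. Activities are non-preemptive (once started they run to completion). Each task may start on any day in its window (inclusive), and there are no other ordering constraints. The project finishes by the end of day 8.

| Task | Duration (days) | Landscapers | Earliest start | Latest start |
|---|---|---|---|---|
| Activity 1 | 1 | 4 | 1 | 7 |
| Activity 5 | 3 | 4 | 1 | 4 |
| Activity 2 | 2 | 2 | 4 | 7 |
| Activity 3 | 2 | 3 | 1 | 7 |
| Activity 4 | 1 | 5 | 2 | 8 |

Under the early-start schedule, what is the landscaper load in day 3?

4

At early start, day 3 has: Activity 5.
Demand: 4 = 4.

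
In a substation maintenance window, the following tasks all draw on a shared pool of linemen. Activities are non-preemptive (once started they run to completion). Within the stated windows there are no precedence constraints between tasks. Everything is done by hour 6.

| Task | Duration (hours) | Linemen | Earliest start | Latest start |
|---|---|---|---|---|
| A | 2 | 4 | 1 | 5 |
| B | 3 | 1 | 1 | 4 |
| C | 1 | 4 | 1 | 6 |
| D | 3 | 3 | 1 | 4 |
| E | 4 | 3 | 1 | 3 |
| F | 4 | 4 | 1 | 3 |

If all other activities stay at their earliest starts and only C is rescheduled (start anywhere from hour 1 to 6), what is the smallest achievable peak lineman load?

C@1: h1:19  h2:15  h3:11  h4:7  h5:0  h6:0 → peak 19
C@2: h1:15  h2:19  h3:11  h4:7  h5:0  h6:0 → peak 19
C@3: h1:15  h2:15  h3:15  h4:7  h5:0  h6:0 → peak 15
C@4: h1:15  h2:15  h3:11  h4:11  h5:0  h6:0 → peak 15
C@5: h1:15  h2:15  h3:11  h4:7  h5:4  h6:0 → peak 15
C@6: h1:15  h2:15  h3:11  h4:7  h5:0  h6:4 → peak 15
Best is C@3, peak 15.

15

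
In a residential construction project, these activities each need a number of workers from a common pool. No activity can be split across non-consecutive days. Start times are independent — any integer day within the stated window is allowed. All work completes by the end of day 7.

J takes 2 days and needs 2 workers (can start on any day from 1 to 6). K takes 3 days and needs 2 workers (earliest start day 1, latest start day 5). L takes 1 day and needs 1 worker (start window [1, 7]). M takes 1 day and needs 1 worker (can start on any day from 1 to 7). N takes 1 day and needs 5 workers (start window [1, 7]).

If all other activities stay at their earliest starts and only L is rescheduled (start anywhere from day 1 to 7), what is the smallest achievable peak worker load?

10

L@1: d1:11  d2:4  d3:2  d4:0  d5:0  d6:0  d7:0 → peak 11
L@2: d1:10  d2:5  d3:2  d4:0  d5:0  d6:0  d7:0 → peak 10
L@3: d1:10  d2:4  d3:3  d4:0  d5:0  d6:0  d7:0 → peak 10
L@4: d1:10  d2:4  d3:2  d4:1  d5:0  d6:0  d7:0 → peak 10
L@5: d1:10  d2:4  d3:2  d4:0  d5:1  d6:0  d7:0 → peak 10
L@6: d1:10  d2:4  d3:2  d4:0  d5:0  d6:1  d7:0 → peak 10
L@7: d1:10  d2:4  d3:2  d4:0  d5:0  d6:0  d7:1 → peak 10
Best is L@2, peak 10.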